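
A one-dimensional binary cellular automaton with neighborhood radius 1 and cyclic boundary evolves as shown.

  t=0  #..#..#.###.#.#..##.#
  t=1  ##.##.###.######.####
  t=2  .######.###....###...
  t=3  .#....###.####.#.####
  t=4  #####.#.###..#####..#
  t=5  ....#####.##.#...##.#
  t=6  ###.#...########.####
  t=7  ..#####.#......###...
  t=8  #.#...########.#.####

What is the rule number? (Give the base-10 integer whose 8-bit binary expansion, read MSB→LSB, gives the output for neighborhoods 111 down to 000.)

  nb ###: next=.  (t=0,i=9, bit7=0)
  nb ##.: next=#  (t=0,i=0, bit6=1)
  nb #.#: next=#  (t=0,i=7, bit5=1)
  nb #..: next=#  (t=0,i=1, bit4=1)
  nb .##: next=#  (t=0,i=8, bit3=1)
  nb .#.: next=#  (t=0,i=3, bit2=1)
  nb ..#: next=.  (t=0,i=2, bit1=0)
  nb ...: next=#  (t=2,i=12, bit0=1)
  bits 01111101 = 125

125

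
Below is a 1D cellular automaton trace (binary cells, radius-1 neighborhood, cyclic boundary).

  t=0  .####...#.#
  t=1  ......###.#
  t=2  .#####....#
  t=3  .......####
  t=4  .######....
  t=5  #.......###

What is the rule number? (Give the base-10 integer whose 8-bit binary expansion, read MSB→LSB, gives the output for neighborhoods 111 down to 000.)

7

  ### -> .   bit 7 = 0  t=0,i=2
  ##. -> .   bit 6 = 0  t=0,i=4
  #.# -> .   bit 5 = 0  t=0,i=0
  #.. -> .   bit 4 = 0  t=0,i=5
  .## -> .   bit 3 = 0  t=0,i=1
  .#. -> #   bit 2 = 1  t=0,i=8
  ..# -> #   bit 1 = 1  t=0,i=7
  ... -> #   bit 0 = 1  t=0,i=6
  bits 00000111 = 7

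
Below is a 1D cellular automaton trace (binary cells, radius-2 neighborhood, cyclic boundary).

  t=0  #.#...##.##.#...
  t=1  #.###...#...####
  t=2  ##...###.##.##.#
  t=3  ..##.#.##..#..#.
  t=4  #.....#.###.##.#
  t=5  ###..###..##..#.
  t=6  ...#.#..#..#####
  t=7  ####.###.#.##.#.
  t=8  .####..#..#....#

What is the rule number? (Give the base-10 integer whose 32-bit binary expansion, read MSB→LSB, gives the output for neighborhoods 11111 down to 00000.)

  #####|.  b31=0 t=1,i=14
  ####.|#  b30=1 t=1,i=15
  ###.#|#  b29=1 t=1,i=0
  ###..|.  b28=0 t=1,i=4
  ##.##|#  b27=1 t=0,i=8
  ##.#.|.  b26=0 t=0,i=11
  ##..#|#  b25=1 t=3,i=9
  ##...|#  b24=1 t=1,i=5
  #.###|.  b23=0 t=1,i=2
  #.##.|.  b22=0 t=0,i=9
  #.#.#|.  b21=0 t=3,i=5
  #.#..|#  b20=1 t=0,i=2
  #..##|.  b19=0 t=5,i=4
  #..#.|#  b18=1 t=3,i=10
  #...#|#  b17=1 t=0,i=4
  #....|#  b16=1 t=4,i=2
  .####|#  b15=1 t=1,i=13
  .###.|.  b14=0 t=1,i=3
  .##.#|.  b13=0 t=0,i=7
  .##..|#  b12=1 t=3,i=8
  .#.##|#  b11=1 t=3,i=6
  .#.#.|.  b10=0 t=0,i=1
  .#..#|#  b9=1 t=3,i=12
  .#...|#  b8=1 t=0,i=3
  ..###|#  b7=1 t=1,i=12
  ..##.|.  b6=0 t=0,i=6
  ..#.#|#  b5=1 t=0,i=0
  ..#..|.  b4=0 t=1,i=8
  ...##|.  b3=0 t=0,i=5
  ...#.|#  b2=1 t=0,i=15
  ....#|.  b1=0 t=4,i=4
  .....|.  b0=0 t=4,i=3
  bits 01101011000101111001101110100100 = 1796709284

1796709284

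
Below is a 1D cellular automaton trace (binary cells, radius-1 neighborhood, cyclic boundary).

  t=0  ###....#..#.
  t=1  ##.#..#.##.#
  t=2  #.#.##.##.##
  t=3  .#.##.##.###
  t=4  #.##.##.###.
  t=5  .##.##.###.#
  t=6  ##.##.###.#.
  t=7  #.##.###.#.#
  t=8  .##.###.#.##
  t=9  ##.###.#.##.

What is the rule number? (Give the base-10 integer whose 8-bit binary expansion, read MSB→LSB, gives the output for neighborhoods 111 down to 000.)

186

  nb ###: next=#  (t=0,i=1, bit7=1)
  nb ##.: next=.  (t=0,i=2, bit6=0)
  nb #.#: next=#  (t=0,i=11, bit5=1)
  nb #..: next=#  (t=0,i=3, bit4=1)
  nb .##: next=#  (t=0,i=0, bit3=1)
  nb .#.: next=.  (t=0,i=7, bit2=0)
  nb ..#: next=#  (t=0,i=6, bit1=1)
  nb ...: next=.  (t=0,i=4, bit0=0)
  bits 10111010 = 186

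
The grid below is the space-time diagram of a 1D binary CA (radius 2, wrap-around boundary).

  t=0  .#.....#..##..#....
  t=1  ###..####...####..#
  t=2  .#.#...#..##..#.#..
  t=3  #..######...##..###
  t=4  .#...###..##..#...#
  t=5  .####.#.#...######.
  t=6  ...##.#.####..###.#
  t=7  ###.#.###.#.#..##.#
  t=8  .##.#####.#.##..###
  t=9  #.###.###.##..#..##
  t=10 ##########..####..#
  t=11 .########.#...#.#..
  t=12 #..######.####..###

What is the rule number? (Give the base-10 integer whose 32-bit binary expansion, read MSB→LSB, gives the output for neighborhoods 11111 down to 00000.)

  ##### -> #   bit 31 = 1  t=3,i=5
  ####. -> #   bit 30 = 1  t=1,i=1
  ###.# -> #   bit 29 = 1  t=5,i=4
  ###.. -> .   bit 28 = 0  t=1,i=2
  ##.## -> #   bit 27 = 1  t=7,i=17
  ##.#. -> .   bit 26 = 0  t=5,i=5
  ##..# -> #   bit 25 = 1  t=0,i=12
  ##... -> .   bit 24 = 0  t=1,i=9
  #.### -> #   bit 23 = 1  t=6,i=8
  #.##. -> .   bit 22 = 0  t=8,i=1
  #.#.# -> #   bit 21 = 1  t=5,i=6
  #.#.. -> #   bit 20 = 1  t=2,i=3
  #..## -> .   bit 19 = 0  t=0,i=9
  #..#. -> #   bit 18 = 1  t=0,i=13
  #...# -> #   bit 17 = 1  t=1,i=10
  #.... -> .   bit 16 = 0  t=0,i=3
  .#### -> .   bit 15 = 0  t=1,i=0
  .###. -> #   bit 14 = 1  t=4,i=6
  .##.# -> #   bit 13 = 1  t=6,i=4
  .##.. -> .   bit 12 = 0  t=0,i=11
  .#.## -> #   bit 11 = 1  t=6,i=7
  .#.#. -> .   bit 10 = 0  t=2,i=2
  .#..# -> #   bit 9 = 1  t=0,i=8
  .#... -> #   bit 8 = 1  t=0,i=2
  ..### -> .   bit 7 = 0  t=1,i=5
  ..##. -> .   bit 6 = 0  t=0,i=10
  ..#.# -> .   bit 5 = 0  t=2,i=1
  ..#.. -> #   bit 4 = 1  t=0,i=1
  ...## -> #   bit 3 = 1  t=1,i=11
  ...#. -> #   bit 2 = 1  t=0,i=0
  ....# -> #   bit 1 = 1  t=0,i=5
  ..... -> .   bit 0 = 0  t=0,i=4
  bits 11101010101101100110101100011110 = 3937823518

3937823518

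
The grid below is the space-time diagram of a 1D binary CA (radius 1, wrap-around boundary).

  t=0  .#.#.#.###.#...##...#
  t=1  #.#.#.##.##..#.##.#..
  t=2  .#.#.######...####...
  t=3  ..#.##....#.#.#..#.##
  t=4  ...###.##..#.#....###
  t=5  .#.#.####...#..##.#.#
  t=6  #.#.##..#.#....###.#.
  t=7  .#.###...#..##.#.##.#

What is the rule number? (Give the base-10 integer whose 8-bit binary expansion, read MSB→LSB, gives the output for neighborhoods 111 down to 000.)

  [7] ### => .  t=0,i=8
  [6] ##. => #  t=0,i=9
  [5] #.# => #  t=0,i=0
  [4] #.. => .  t=0,i=12
  [3] .## => #  t=0,i=7
  [2] .#. => .  t=0,i=1
  [1] ..# => .  t=0,i=14
  [0] ... => #  t=0,i=13
  bits 01101001 = 105

105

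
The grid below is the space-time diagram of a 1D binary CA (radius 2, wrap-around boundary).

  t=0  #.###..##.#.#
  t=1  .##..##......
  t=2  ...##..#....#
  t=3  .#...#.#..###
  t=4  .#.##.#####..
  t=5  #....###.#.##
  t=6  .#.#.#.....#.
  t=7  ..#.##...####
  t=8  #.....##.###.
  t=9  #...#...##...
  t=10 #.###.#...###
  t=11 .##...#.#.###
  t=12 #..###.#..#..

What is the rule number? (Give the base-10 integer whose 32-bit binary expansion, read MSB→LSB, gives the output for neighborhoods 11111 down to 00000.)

  nb #####: next=.  (t=4,i=8, bit31=0)
  nb ####.: next=#  (t=4,i=9, bit30=1)
  nb ###.#: next=.  (t=3,i=12, bit29=0)
  nb ###..: next=.  (t=0,i=4, bit28=0)
  nb ##.##: next=#  (t=0,i=1, bit27=1)
  nb ##.#.: next=.  (t=0,i=9, bit26=0)
  nb ##..#: next=#  (t=0,i=5, bit25=1)
  nb ##...: next=#  (t=1,i=7, bit24=1)
  nb #.###: next=#  (t=0,i=2, bit23=1)
  nb #.##.: next=.  (t=0,i=12, bit22=0)
  nb #.#.#: next=.  (t=0,i=10, bit21=0)
  nb #.#..: next=#  (t=3,i=1, bit20=1)
  nb #..##: next=#  (t=0,i=6, bit19=1)
  nb #..#.: next=.  (t=2,i=6, bit18=0)
  nb #...#: next=#  (t=2,i=1, bit17=1)
  nb #....: next=.  (t=1,i=8, bit16=0)
  nb .####: next=#  (t=4,i=7, bit15=1)
  nb .###.: next=.  (t=0,i=3, bit14=0)
  nb .##.#: next=.  (t=0,i=0, bit13=0)
  nb .##..: next=.  (t=1,i=2, bit12=0)
  nb .#.##: next=.  (t=0,i=11, bit11=0)
  nb .#.#.: next=#  (t=3,i=6, bit10=1)
  nb .#..#: next=#  (t=3,i=8, bit9=1)
  nb .#...: next=.  (t=2,i=0, bit8=0)
  nb ..###: next=#  (t=3,i=10, bit7=1)
  nb ..##.: next=.  (t=0,i=7, bit6=0)
  nb ..#.#: next=.  (t=3,i=5, bit5=0)
  nb ..#..: next=#  (t=2,i=7, bit4=1)
  nb ...##: next=.  (t=1,i=0, bit3=0)
  nb ...#.: next=#  (t=2,i=11, bit2=1)
  nb ....#: next=#  (t=1,i=12, bit1=1)
  nb .....: next=.  (t=1,i=9, bit0=0)
  bits 01001011100110101000011010010110 = 1268418198

1268418198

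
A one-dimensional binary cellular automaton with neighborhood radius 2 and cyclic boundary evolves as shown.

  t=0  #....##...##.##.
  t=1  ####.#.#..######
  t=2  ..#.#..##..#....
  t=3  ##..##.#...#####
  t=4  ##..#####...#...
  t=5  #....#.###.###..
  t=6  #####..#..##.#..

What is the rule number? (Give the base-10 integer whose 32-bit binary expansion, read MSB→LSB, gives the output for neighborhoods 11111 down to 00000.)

1574019927

  [31] ##### => .  t=1,i=0
  [30] ####. => #  t=1,i=2
  [29] ###.# => .  t=1,i=3
  [28] ###.. => #  t=3,i=1
  [27] ##.## => #  t=0,i=12
  [26] ##.#. => #  t=0,i=15
  [25] ##..# => .  t=2,i=9
  [24] ##... => #  t=0,i=7
  [23] #.### => #  t=5,i=7
  [22] #.##. => #  t=0,i=13
  [21] #.#.# => .  t=1,i=5
  [20] #.#.. => #  t=0,i=0
  [19] #..## => .  t=1,i=9
  [18] #..#. => .  t=2,i=10
  [17] #...# => .  t=0,i=8
  [16] #.... => #  t=0,i=2
  [15] .#### => #  t=1,i=11
  [14] .###. => .  t=5,i=8
  [13] .##.# => #  t=0,i=11
  [12] .##.. => .  t=0,i=6
  [11] .#.## => .  t=5,i=6
  [10] .#.#. => .  t=1,i=6
  [9] .#..# => #  t=1,i=8
  [8] .#... => #  t=0,i=1
  [7] ..### => .  t=1,i=10
  [6] ..##. => #  t=0,i=5
  [5] ..#.# => .  t=2,i=2
  [4] ..#.. => #  t=2,i=11
  [3] ...## => .  t=0,i=4
  [2] ...#. => #  t=2,i=1
  [1] ....# => #  t=0,i=3
  [0] ..... => #  t=2,i=14
  bits 01011101110100011010001101010111 = 1574019927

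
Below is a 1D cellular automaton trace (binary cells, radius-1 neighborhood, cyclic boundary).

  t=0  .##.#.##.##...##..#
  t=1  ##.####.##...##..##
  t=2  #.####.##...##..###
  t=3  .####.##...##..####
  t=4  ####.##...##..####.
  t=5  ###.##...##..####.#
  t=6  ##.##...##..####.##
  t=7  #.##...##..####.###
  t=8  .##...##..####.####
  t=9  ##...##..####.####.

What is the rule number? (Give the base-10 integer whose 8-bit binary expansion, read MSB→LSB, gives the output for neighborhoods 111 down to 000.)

  [7] ### => #  t=1,i=0
  [6] ##. => .  t=0,i=2
  [5] #.# => #  t=0,i=0
  [4] #.. => .  t=0,i=11
  [3] .## => #  t=0,i=1
  [2] .#. => #  t=0,i=4
  [1] ..# => #  t=0,i=13
  [0] ... => .  t=0,i=12
  bits 10101110 = 174

174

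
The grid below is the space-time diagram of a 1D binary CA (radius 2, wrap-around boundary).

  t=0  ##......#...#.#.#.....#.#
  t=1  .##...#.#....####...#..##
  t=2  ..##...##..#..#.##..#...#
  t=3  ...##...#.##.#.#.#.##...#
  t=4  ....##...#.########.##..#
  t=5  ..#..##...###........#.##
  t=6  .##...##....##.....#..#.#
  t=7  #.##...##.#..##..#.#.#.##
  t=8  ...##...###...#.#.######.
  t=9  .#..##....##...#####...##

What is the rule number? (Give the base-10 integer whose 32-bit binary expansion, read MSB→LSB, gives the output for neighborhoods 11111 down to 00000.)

  ##### -> .   bit 31 = 0  t=4,i=13
  ####. -> .   bit 30 = 0  t=1,i=15
  ###.# -> .   bit 29 = 0  t=4,i=18
  ###.. -> #   bit 28 = 1  t=0,i=1
  ##.## -> .   bit 27 = 0  t=1,i=0
  ##.#. -> #   bit 26 = 1  t=3,i=12
  ##..# -> .   bit 25 = 0  t=2,i=9
  ##... -> #   bit 24 = 1  t=0,i=2
  #.### -> #   bit 23 = 1  t=0,i=24
  #.##. -> .   bit 22 = 0  t=1,i=1
  #.#.# -> #   bit 21 = 1  t=0,i=14
  #.#.. -> #   bit 20 = 1  t=0,i=16
  #..## -> .   bit 19 = 0  t=1,i=22
  #..#. -> #   bit 18 = 1  t=2,i=10
  #...# -> .   bit 17 = 0  t=0,i=10
  #.... -> .   bit 16 = 0  t=0,i=3
  .#### -> #   bit 15 = 1  t=1,i=14
  .###. -> .   bit 14 = 0  t=0,i=0
  .##.# -> #   bit 13 = 1  t=1,i=24
  .##.. -> #   bit 12 = 1  t=1,i=2
  .#.## -> #   bit 11 = 1  t=0,i=23
  .#.#. -> #   bit 10 = 1  t=0,i=13
  .#..# -> .   bit 9 = 0  t=1,i=21
  .#... -> .   bit 8 = 0  t=0,i=9
  ..### -> .   bit 7 = 0  t=1,i=13
  ..##. -> .   bit 6 = 0  t=1,i=23
  ..#.# -> .   bit 5 = 0  t=0,i=12
  ..#.. -> #   bit 4 = 1  t=0,i=8
  ...## -> .   bit 3 = 0  t=1,i=12
  ...#. -> .   bit 2 = 0  t=0,i=7
  ....# -> #   bit 1 = 1  t=0,i=6
  ..... -> .   bit 0 = 0  t=0,i=4
  bits 00010101101101001011110000010010 = 364166162

364166162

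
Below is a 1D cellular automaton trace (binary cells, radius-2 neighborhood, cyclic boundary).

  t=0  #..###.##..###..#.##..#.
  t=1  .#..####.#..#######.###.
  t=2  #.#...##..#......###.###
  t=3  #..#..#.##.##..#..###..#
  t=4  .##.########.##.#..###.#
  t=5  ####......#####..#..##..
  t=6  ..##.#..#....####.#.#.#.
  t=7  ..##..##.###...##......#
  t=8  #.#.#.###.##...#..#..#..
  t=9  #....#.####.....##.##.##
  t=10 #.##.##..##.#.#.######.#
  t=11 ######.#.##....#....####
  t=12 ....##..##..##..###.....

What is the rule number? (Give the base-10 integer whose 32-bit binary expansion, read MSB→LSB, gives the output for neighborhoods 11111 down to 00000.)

  [31] ##### => .  t=1,i=14
  [30] ####. => #  t=1,i=6
  [29] ###.# => #  t=0,i=5
  [28] ###.. => #  t=0,i=13
  [27] ##.## => #  t=0,i=6
  [26] ##.#. => .  t=1,i=8
  [25] ##..# => #  t=0,i=9
  [24] ##... => .  t=5,i=4
  [23] #.### => .  t=1,i=20
  [22] #.##. => #  t=0,i=7
  [21] #.#.# => .  t=4,i=23
  [20] #.#.. => .  t=0,i=0
  [19] #..## => .  t=0,i=2
  [18] #..#. => #  t=0,i=15
  [17] #...# => .  t=2,i=4
  [16] #.... => #  t=2,i=12
  [15] .#### => .  t=1,i=5
  [14] .###. => #  t=0,i=4
  [13] .##.# => #  t=3,i=9
  [12] .##.. => .  t=0,i=8
  [11] .#.## => #  t=0,i=17
  [10] .#.#. => .  t=0,i=23
  [9] .#..# => #  t=0,i=1
  [8] .#... => #  t=2,i=3
  [7] ..### => .  t=0,i=3
  [6] ..##. => #  t=2,i=6
  [5] ..#.# => #  t=0,i=16
  [4] ..#.. => .  t=1,i=1
  [3] ...## => .  t=2,i=5
  [2] ...#. => .  t=7,i=22
  [1] ....# => #  t=2,i=15
  [0] ..... => .  t=2,i=13
  bits 01111010010001010110101101100010 = 2051369826

2051369826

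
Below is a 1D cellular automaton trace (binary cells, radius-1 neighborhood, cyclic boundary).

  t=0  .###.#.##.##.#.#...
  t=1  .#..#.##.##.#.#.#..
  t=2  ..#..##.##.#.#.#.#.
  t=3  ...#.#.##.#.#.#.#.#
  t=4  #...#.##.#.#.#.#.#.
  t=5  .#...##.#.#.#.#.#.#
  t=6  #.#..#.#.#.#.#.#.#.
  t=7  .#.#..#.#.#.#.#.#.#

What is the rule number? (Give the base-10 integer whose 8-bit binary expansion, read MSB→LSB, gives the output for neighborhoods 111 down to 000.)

56

  nb ###: next=.  (t=0,i=2, bit7=0)
  nb ##.: next=.  (t=0,i=3, bit6=0)
  nb #.#: next=#  (t=0,i=4, bit5=1)
  nb #..: next=#  (t=0,i=16, bit4=1)
  nb .##: next=#  (t=0,i=1, bit3=1)
  nb .#.: next=.  (t=0,i=5, bit2=0)
  nb ..#: next=.  (t=0,i=0, bit1=0)
  nb ...: next=.  (t=0,i=17, bit0=0)
  bits 00111000 = 56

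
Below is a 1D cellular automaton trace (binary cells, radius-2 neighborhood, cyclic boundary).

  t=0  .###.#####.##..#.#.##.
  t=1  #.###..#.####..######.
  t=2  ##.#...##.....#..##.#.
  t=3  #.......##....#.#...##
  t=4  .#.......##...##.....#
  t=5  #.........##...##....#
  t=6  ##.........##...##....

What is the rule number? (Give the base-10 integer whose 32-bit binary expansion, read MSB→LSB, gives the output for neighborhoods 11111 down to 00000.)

  ##### -> #   bit 31 = 1  t=0,i=7
  ####. -> .   bit 30 = 0  t=0,i=8
  ###.# -> #   bit 29 = 1  t=0,i=3
  ###.. -> .   bit 28 = 0  t=1,i=4
  ##.## -> #   bit 27 = 1  t=0,i=4
  ##.#. -> .   bit 26 = 0  t=1,i=21
  ##..# -> .   bit 25 = 0  t=0,i=13
  ##... -> #   bit 24 = 1  t=2,i=9
  #.### -> .   bit 23 = 0  t=0,i=5
  #.##. -> #   bit 22 = 1  t=0,i=11
  #.#.# -> #   bit 21 = 1  t=0,i=17
  #.#.. -> .   bit 20 = 0  t=2,i=3
  #..## -> #   bit 19 = 1  t=0,i=0
  #..#. -> .   bit 18 = 0  t=0,i=14
  #...# -> .   bit 17 = 0  t=2,i=5
  #.... -> .   bit 16 = 0  t=2,i=10
  .#### -> .   bit 15 = 0  t=0,i=6
  .###. -> #   bit 14 = 1  t=0,i=2
  .##.# -> .   bit 13 = 0  t=2,i=1
  .##.. -> #   bit 12 = 1  t=0,i=12
  .#.## -> #   bit 11 = 1  t=0,i=18
  .#.#. -> #   bit 10 = 1  t=0,i=16
  .#..# -> .   bit 9 = 0  t=2,i=15
  .#... -> .   bit 8 = 0  t=2,i=4
  ..### -> .   bit 7 = 0  t=0,i=1
  ..##. -> .   bit 6 = 0  t=2,i=7
  ..#.# -> #   bit 5 = 1  t=0,i=15
  ..#.. -> #   bit 4 = 1  t=2,i=14
  ...## -> .   bit 3 = 0  t=2,i=6
  ...#. -> .   bit 2 = 0  t=2,i=13
  ....# -> .   bit 1 = 0  t=2,i=12
  ..... -> .   bit 0 = 0  t=2,i=11
  bits 10101001011010000101110000110000 = 2842188848

2842188848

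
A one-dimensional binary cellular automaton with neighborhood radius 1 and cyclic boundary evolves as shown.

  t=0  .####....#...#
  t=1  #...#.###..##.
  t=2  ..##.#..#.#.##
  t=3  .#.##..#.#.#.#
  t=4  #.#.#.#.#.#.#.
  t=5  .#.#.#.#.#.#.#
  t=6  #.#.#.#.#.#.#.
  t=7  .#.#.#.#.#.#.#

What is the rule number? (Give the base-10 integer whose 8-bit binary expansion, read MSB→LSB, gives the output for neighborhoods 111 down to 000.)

  nb ###: next=.  (t=0,i=2, bit7=0)
  nb ##.: next=#  (t=0,i=4, bit6=1)
  nb #.#: next=#  (t=0,i=0, bit5=1)
  nb #..: next=.  (t=0,i=5, bit4=0)
  nb .##: next=.  (t=0,i=1, bit3=0)
  nb .#.: next=.  (t=0,i=9, bit2=0)
  nb ..#: next=#  (t=0,i=8, bit1=1)
  nb ...: next=#  (t=0,i=6, bit0=1)
  bits 01100011 = 99

99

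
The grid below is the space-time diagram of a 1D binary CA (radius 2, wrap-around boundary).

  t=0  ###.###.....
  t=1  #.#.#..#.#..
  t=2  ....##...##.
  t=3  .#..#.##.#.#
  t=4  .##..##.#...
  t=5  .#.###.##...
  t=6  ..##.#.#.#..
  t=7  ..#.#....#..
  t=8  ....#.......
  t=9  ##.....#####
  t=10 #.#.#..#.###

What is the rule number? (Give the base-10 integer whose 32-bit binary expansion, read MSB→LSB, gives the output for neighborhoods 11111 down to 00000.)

3889826497

  #####|#  b31=1 t=9,i=9
  ####.|#  b30=1 t=9,i=0
  ###.#|#  b29=1 t=0,i=2
  ###..|.  b28=0 t=0,i=6
  ##.##|.  b27=0 t=0,i=3
  ##.#.|#  b26=1 t=3,i=8
  ##..#|#  b25=1 t=4,i=3
  ##...|#  b24=1 t=0,i=7
  #.###|#  b23=1 t=0,i=4
  #.##.|#  b22=1 t=3,i=6
  #.#.#|.  b21=0 t=1,i=2
  #.#..|#  b20=1 t=1,i=4
  #..##|#  b19=1 t=4,i=4
  #..#.|.  b18=0 t=1,i=6
  #...#|#  b17=1 t=2,i=7
  #....|.  b16=0 t=0,i=8
  .####|.  b15=0 t=9,i=8
  .###.|.  b14=0 t=0,i=1
  .##.#|.  b13=0 t=3,i=7
  .##..|.  b12=0 t=2,i=5
  .#.##|#  b11=1 t=3,i=5
  .#.#.|.  b10=0 t=1,i=1
  .#..#|#  b9=1 t=1,i=5
  .#...|.  b8=0 t=4,i=9
  ..###|#  b7=1 t=0,i=0
  ..##.|#  b6=1 t=2,i=4
  ..#.#|.  b5=0 t=1,i=0
  ..#..|.  b4=0 t=7,i=9
  ...##|.  b3=0 t=0,i=11
  ...#.|.  b2=0 t=5,i=0
  ....#|.  b1=0 t=0,i=10
  .....|#  b0=1 t=0,i=9
  bits 11100111110110100000101011000001 = 3889826497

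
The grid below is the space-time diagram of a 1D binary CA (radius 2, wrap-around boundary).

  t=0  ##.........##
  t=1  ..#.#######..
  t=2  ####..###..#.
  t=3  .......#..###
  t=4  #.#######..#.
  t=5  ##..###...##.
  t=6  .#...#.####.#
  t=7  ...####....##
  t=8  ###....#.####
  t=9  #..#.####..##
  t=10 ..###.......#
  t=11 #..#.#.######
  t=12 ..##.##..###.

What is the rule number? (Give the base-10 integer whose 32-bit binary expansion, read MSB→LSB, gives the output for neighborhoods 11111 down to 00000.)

  #####|#  b31=1 t=1,i=6
  ####.|.  b30=0 t=0,i=0
  ###.#|.  b29=0 t=6,i=10
  ###..|.  b28=0 t=0,i=1
  ##.##|#  b27=1 t=5,i=12
  ##.#.|#  b26=1 t=6,i=11
  ##..#|.  b25=0 t=2,i=4
  ##...|#  b24=1 t=0,i=2
  #.###|.  b23=0 t=1,i=4
  #.##.|.  b22=0 t=5,i=0
  #.#.#|#  b21=1 t=4,i=0
  #.#..|.  b20=0 t=6,i=1
  #..##|.  b19=0 t=2,i=5
  #..#.|#  b18=1 t=2,i=10
  #...#|#  b17=1 t=5,i=8
  #....|.  b16=0 t=0,i=3
  .####|.  b15=0 t=0,i=12
  .###.|#  b14=1 t=2,i=7
  .##.#|.  b13=0 t=5,i=11
  .##..|#  b12=1 t=5,i=1
  .#.##|#  b11=1 t=1,i=3
  .#.#.|.  b10=0 t=4,i=12
  .#..#|#  b9=1 t=3,i=8
  .#...|.  b8=0 t=6,i=2
  ..###|.  b7=0 t=0,i=11
  ..##.|#  b6=1 t=5,i=10
  ..#.#|#  b5=1 t=1,i=2
  ..#..|#  b4=1 t=3,i=7
  ...##|#  b3=1 t=0,i=10
  ...#.|#  b2=1 t=1,i=1
  ....#|#  b1=1 t=0,i=9
  .....|#  b0=1 t=0,i=4
  bits 10001101001001100101101001111111 = 2368100991

2368100991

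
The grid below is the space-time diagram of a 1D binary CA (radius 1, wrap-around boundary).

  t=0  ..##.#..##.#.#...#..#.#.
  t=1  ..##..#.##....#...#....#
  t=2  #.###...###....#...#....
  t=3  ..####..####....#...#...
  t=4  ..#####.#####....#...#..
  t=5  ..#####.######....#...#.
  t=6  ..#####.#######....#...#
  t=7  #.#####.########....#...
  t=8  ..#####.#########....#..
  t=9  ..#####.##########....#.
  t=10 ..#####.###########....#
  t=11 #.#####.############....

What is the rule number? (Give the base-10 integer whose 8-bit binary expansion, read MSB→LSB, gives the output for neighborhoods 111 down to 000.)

216

  [7] ### => #  t=2,i=3
  [6] ##. => #  t=0,i=3
  [5] #.# => .  t=0,i=4
  [4] #.. => #  t=0,i=6
  [3] .## => #  t=0,i=2
  [2] .#. => .  t=0,i=5
  [1] ..# => .  t=0,i=1
  [0] ... => .  t=0,i=0
  bits 11011000 = 216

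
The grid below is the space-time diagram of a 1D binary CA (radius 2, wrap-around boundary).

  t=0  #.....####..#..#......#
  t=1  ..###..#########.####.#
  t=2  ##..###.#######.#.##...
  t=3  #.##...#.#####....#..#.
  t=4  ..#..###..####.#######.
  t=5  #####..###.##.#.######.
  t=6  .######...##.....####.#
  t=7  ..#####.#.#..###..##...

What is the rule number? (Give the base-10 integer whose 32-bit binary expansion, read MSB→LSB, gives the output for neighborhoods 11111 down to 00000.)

  ##### -> #   bit 31 = 1  t=1,i=9
  ####. -> #   bit 30 = 1  t=0,i=8
  ###.# -> .   bit 29 = 0  t=1,i=15
  ###.. -> #   bit 28 = 1  t=0,i=9
  ##.## -> #   bit 27 = 1  t=1,i=16
  ##.#. -> .   bit 26 = 0  t=1,i=21
  ##..# -> #   bit 25 = 1  t=0,i=10
  ##... -> .   bit 24 = 0  t=0,i=1
  #.### -> .   bit 23 = 0  t=1,i=17
  #.##. -> #   bit 22 = 1  t=2,i=18
  #.#.# -> .   bit 21 = 0  t=2,i=16
  #.#.. -> .   bit 20 = 0  t=1,i=22
  #..## -> #   bit 19 = 1  t=1,i=1
  #..#. -> #   bit 18 = 1  t=0,i=11
  #...# -> #   bit 17 = 1  t=2,i=21
  #.... -> #   bit 16 = 1  t=0,i=2
  .#### -> #   bit 15 = 1  t=0,i=7
  .###. -> .   bit 14 = 0  t=1,i=3
  .##.# -> .   bit 13 = 0  t=5,i=12
  .##.. -> .   bit 12 = 0  t=0,i=0
  .#.## -> .   bit 11 = 0  t=2,i=17
  .#.#. -> .   bit 10 = 0  t=3,i=22
  .#..# -> #   bit 9 = 1  t=0,i=13
  .#... -> .   bit 8 = 0  t=0,i=16
  ..### -> .   bit 7 = 0  t=0,i=6
  ..##. -> #   bit 6 = 1  t=0,i=22
  ..#.# -> #   bit 5 = 1  t=3,i=7
  ..#.. -> #   bit 4 = 1  t=0,i=12
  ...## -> .   bit 3 = 0  t=0,i=5
  ...#. -> #   bit 2 = 1  t=3,i=6
  ....# -> #   bit 1 = 1  t=0,i=4
  ..... -> #   bit 0 = 1  t=0,i=3
  bits 11011010010011111000001001110111 = 3662643831

3662643831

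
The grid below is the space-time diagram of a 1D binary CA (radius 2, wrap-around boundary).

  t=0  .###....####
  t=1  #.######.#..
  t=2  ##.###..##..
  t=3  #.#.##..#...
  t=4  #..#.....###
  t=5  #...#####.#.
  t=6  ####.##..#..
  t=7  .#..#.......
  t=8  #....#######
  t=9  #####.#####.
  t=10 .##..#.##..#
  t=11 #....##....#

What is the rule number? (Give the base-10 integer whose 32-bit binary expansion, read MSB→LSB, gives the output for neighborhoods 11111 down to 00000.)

  [31] ##### => #  t=1,i=4
  [30] ####. => .  t=0,i=10
  [29] ###.# => .  t=0,i=11
  [28] ###.. => #  t=0,i=3
  [27] ##.## => #  t=0,i=0
  [26] ##.#. => #  t=1,i=8
  [25] ##..# => .  t=2,i=6
  [24] ##... => #  t=0,i=4
  [23] #.### => .  t=0,i=1
  [22] #.##. => .  t=3,i=4
  [21] #.#.# => .  t=3,i=2
  [20] #.#.. => #  t=1,i=9
  [19] #..## => .  t=2,i=7
  [18] #..#. => .  t=1,i=11
  [17] #...# => #  t=3,i=10
  [16] #.... => #  t=0,i=5
  [15] .#### => #  t=0,i=9
  [14] .###. => #  t=0,i=2
  [13] .##.# => .  t=2,i=1
  [12] .##.. => .  t=2,i=9
  [11] .#.## => #  t=1,i=1
  [10] .#.#. => .  t=3,i=1
  [9] .#..# => .  t=1,i=10
  [8] .#... => #  t=3,i=9
  [7] ..### => .  t=0,i=8
  [6] ..##. => #  t=2,i=0
  [5] ..#.# => #  t=1,i=0
  [4] ..#.. => .  t=3,i=8
  [3] ...## => #  t=0,i=7
  [2] ...#. => #  t=3,i=11
  [1] ....# => #  t=0,i=6
  [0] ..... => #  t=4,i=6
  bits 10011101000100111100100101101111 = 2635319663

2635319663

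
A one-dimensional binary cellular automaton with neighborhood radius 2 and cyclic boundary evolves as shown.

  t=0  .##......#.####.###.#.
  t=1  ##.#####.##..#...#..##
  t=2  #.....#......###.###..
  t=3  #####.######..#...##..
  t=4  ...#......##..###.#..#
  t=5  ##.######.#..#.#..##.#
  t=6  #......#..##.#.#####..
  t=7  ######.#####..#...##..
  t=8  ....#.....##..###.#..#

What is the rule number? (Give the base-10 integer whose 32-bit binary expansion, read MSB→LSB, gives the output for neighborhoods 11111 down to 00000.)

  ##### -> .   bit 31 = 0  t=1,i=5
  ####. -> #   bit 30 = 1  t=0,i=13
  ###.# -> .   bit 29 = 0  t=0,i=14
  ###.. -> #   bit 28 = 1  t=2,i=19
  ##.## -> .   bit 27 = 0  t=0,i=15
  ##.#. -> .   bit 26 = 0  t=0,i=19
  ##..# -> .   bit 25 = 0  t=1,i=11
  ##... -> #   bit 24 = 1  t=0,i=3
  #.### -> .   bit 23 = 0  t=0,i=11
  #.##. -> .   bit 22 = 0  t=1,i=9
  #.#.# -> .   bit 21 = 0  t=6,i=13
  #.#.. -> #   bit 20 = 1  t=0,i=20
  #..## -> #   bit 19 = 1  t=0,i=0
  #..#. -> .   bit 18 = 0  t=1,i=12
  #...# -> #   bit 17 = 1  t=1,i=15
  #.... -> #   bit 16 = 1  t=0,i=4
  .#### -> .   bit 15 = 0  t=0,i=12
  .###. -> #   bit 14 = 1  t=0,i=17
  .##.# -> #   bit 13 = 1  t=5,i=19
  .##.. -> .   bit 12 = 0  t=0,i=2
  .#.## -> #   bit 11 = 1  t=0,i=10
  .#.#. -> .   bit 10 = 0  t=5,i=14
  .#..# -> #   bit 9 = 1  t=0,i=21
  .#... -> #   bit 8 = 1  t=1,i=14
  ..### -> .   bit 7 = 0  t=1,i=20
  ..##. -> #   bit 6 = 1  t=0,i=1
  ..#.# -> #   bit 5 = 1  t=0,i=9
  ..#.. -> #   bit 4 = 1  t=1,i=13
  ...## -> .   bit 3 = 0  t=2,i=12
  ...#. -> .   bit 2 = 0  t=0,i=8
  ....# -> #   bit 1 = 1  t=0,i=7
  ..... -> #   bit 0 = 1  t=0,i=5
  bits 01010001000110110110101101110011 = 1360751475

1360751475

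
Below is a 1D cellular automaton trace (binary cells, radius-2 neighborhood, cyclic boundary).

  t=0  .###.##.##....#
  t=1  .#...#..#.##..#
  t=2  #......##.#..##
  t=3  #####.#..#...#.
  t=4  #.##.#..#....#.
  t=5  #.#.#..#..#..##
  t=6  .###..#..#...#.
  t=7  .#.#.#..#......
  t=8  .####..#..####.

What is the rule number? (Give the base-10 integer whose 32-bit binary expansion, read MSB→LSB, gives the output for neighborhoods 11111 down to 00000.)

  [31] ##### => #  t=3,i=2
  [30] ####. => #  t=3,i=3
  [29] ###.# => .  t=0,i=3
  [28] ###.. => #  t=2,i=0
  [27] ##.## => .  t=0,i=4
  [26] ##.#. => #  t=2,i=9
  [25] ##..# => .  t=1,i=12
  [24] ##... => #  t=0,i=10
  [23] #.### => #  t=0,i=1
  [22] #.##. => #  t=0,i=5
  [21] #.#.# => #  t=4,i=0
  [20] #.#.. => .  t=1,i=1
  [19] #..## => .  t=2,i=12
  [18] #..#. => #  t=1,i=7
  [17] #...# => .  t=1,i=3
  [16] #.... => #  t=0,i=11
  [15] .#### => .  t=3,i=1
  [14] .###. => .  t=0,i=2
  [13] .##.# => .  t=0,i=6
  [12] .##.. => .  t=0,i=9
  [11] .#.## => .  t=0,i=0
  [10] .#.#. => #  t=1,i=0
  [9] .#..# => .  t=1,i=6
  [8] .#... => .  t=1,i=2
  [7] ..### => #  t=2,i=13
  [6] ..##. => .  t=2,i=7
  [5] ..#.# => #  t=0,i=14
  [4] ..#.. => .  t=1,i=5
  [3] ...## => #  t=2,i=6
  [2] ...#. => .  t=0,i=13
  [1] ....# => .  t=0,i=12
  [0] ..... => #  t=2,i=3
  bits 11010101111001010000010010101001 = 3588555945

3588555945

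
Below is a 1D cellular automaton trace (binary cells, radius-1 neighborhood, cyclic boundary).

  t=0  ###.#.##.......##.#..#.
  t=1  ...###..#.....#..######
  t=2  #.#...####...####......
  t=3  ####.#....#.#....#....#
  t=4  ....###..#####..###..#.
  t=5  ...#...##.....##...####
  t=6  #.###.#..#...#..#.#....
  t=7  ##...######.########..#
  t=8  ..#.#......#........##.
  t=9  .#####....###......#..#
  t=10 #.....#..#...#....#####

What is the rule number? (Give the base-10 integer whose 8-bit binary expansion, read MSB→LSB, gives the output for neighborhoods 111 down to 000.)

  nb ###: next=.  (t=0,i=1, bit7=0)
  nb ##.: next=.  (t=0,i=2, bit6=0)
  nb #.#: next=#  (t=0,i=3, bit5=1)
  nb #..: next=#  (t=0,i=8, bit4=1)
  nb .##: next=.  (t=0,i=0, bit3=0)
  nb .#.: next=#  (t=0,i=4, bit2=1)
  nb ..#: next=#  (t=0,i=14, bit1=1)
  nb ...: next=.  (t=0,i=9, bit0=0)
  bits 00110110 = 54

54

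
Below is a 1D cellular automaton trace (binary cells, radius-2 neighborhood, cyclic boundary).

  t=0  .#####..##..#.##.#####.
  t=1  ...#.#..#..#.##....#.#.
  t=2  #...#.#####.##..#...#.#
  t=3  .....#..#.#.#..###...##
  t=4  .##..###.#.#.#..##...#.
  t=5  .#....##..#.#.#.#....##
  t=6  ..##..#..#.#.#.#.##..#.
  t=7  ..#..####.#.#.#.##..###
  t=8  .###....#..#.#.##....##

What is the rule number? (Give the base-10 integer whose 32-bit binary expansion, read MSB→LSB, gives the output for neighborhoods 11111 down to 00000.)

2957332305

  [31] ##### => #  t=0,i=3
  [30] ####. => .  t=0,i=4
  [29] ###.# => #  t=2,i=10
  [28] ###.. => #  t=0,i=5
  [27] ##.## => .  t=0,i=16
  [26] ##.#. => .  t=4,i=8
  [25] ##..# => .  t=0,i=6
  [24] ##... => .  t=1,i=15
  [23] #.### => .  t=0,i=17
  [22] #.##. => #  t=0,i=14
  [21] #.#.# => .  t=3,i=10
  [20] #.#.. => .  t=1,i=5
  [19] #..## => .  t=0,i=0
  [18] #..#. => #  t=0,i=11
  [17] #...# => .  t=2,i=2
  [16] #.... => #  t=1,i=0
  [15] .#### => .  t=0,i=2
  [14] .###. => #  t=3,i=16
  [13] .##.# => .  t=0,i=15
  [12] .##.. => .  t=0,i=9
  [11] .#.## => #  t=0,i=13
  [10] .#.#. => #  t=1,i=4
  [9] .#..# => #  t=1,i=6
  [8] .#... => #  t=1,i=22
  [7] ..### => .  t=0,i=1
  [6] ..##. => #  t=0,i=8
  [5] ..#.# => .  t=0,i=12
  [4] ..#.. => #  t=1,i=8
  [3] ...## => .  t=3,i=20
  [2] ...#. => .  t=1,i=2
  [1] ....# => .  t=1,i=1
  [0] ..... => #  t=3,i=2
  bits 10110000010001010100111101010001 = 2957332305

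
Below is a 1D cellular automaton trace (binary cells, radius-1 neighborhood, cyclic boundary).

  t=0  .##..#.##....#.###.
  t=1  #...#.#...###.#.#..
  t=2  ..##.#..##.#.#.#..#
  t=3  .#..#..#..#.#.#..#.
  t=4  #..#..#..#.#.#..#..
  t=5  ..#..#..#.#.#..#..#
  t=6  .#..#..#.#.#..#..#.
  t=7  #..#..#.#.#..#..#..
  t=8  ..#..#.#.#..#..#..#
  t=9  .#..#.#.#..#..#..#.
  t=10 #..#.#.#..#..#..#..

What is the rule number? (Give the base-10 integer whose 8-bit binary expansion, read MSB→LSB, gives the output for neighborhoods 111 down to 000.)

  ### -> #   bit 7 = 1  t=0,i=16
  ##. -> .   bit 6 = 0  t=0,i=2
  #.# -> #   bit 5 = 1  t=0,i=6
  #.. -> .   bit 4 = 0  t=0,i=3
  .## -> .   bit 3 = 0  t=0,i=1
  .#. -> .   bit 2 = 0  t=0,i=5
  ..# -> #   bit 1 = 1  t=0,i=0
  ... -> #   bit 0 = 1  t=0,i=10
  bits 10100011 = 163

163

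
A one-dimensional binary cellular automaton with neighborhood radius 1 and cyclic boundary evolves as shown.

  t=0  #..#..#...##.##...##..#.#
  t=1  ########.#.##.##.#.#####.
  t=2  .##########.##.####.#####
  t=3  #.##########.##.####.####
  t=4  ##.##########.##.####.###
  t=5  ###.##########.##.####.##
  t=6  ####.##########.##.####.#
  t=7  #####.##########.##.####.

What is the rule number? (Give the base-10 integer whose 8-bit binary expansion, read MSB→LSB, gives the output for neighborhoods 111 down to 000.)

  ###|#  b7=1 t=1,i=1
  ##.|#  b6=1 t=0,i=0
  #.#|#  b5=1 t=0,i=12
  #..|#  b4=1 t=0,i=1
  .##|.  b3=0 t=0,i=10
  .#.|#  b2=1 t=0,i=3
  ..#|#  b1=1 t=0,i=2
  ...|.  b0=0 t=0,i=8
  bits 11110110 = 246

246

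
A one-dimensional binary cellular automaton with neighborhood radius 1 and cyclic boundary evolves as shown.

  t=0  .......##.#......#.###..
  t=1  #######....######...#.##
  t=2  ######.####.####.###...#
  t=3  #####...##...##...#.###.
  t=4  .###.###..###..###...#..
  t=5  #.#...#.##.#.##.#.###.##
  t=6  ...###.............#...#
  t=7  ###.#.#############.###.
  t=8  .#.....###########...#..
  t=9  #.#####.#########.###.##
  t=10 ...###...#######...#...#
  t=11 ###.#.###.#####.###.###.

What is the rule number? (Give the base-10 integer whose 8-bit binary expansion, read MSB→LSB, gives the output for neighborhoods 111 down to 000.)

  nb ###: next=#  (t=0,i=20, bit7=1)
  nb ##.: next=.  (t=0,i=8, bit6=0)
  nb #.#: next=.  (t=0,i=9, bit5=0)
  nb #..: next=#  (t=0,i=11, bit4=1)
  nb .##: next=.  (t=0,i=7, bit3=0)
  nb .#.: next=.  (t=0,i=10, bit2=0)
  nb ..#: next=#  (t=0,i=6, bit1=1)
  nb ...: next=#  (t=0,i=0, bit0=1)
  bits 10010011 = 147

147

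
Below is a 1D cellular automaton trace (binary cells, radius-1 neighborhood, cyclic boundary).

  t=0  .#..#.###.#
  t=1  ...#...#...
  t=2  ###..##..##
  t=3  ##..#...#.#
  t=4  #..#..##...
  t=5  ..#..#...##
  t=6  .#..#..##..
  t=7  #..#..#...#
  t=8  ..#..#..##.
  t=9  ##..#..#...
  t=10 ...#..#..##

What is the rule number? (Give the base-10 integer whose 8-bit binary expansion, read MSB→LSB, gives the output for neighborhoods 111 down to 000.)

131

  [7] ### => #  t=0,i=7
  [6] ##. => .  t=0,i=8
  [5] #.# => .  t=0,i=0
  [4] #.. => .  t=0,i=2
  [3] .## => .  t=0,i=6
  [2] .#. => .  t=0,i=1
  [1] ..# => #  t=0,i=3
  [0] ... => #  t=1,i=0
  bits 10000011 = 131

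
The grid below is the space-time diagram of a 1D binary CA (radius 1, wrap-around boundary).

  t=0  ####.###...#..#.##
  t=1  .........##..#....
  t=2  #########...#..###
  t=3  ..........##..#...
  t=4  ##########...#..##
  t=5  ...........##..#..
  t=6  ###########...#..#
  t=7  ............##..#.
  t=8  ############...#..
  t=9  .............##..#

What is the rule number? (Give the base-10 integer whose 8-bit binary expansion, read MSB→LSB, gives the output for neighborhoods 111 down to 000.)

  nb ###: next=.  (t=0,i=0, bit7=0)
  nb ##.: next=.  (t=0,i=3, bit6=0)
  nb #.#: next=.  (t=0,i=4, bit5=0)
  nb #..: next=.  (t=0,i=8, bit4=0)
  nb .##: next=.  (t=0,i=5, bit3=0)
  nb .#.: next=.  (t=0,i=11, bit2=0)
  nb ..#: next=#  (t=0,i=10, bit1=1)
  nb ...: next=#  (t=0,i=9, bit0=1)
  bits 00000011 = 3

3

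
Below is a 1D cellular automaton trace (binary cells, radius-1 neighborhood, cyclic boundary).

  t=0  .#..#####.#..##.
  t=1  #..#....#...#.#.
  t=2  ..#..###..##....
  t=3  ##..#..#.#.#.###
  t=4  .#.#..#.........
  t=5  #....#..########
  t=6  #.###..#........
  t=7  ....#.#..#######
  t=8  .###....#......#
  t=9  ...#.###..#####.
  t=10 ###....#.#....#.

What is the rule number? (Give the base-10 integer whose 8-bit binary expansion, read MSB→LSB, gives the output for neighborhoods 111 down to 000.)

67

  ### -> .   bit 7 = 0  t=0,i=5
  ##. -> #   bit 6 = 1  t=0,i=8
  #.# -> .   bit 5 = 0  t=0,i=9
  #.. -> .   bit 4 = 0  t=0,i=2
  .## -> .   bit 3 = 0  t=0,i=4
  .#. -> .   bit 2 = 0  t=0,i=1
  ..# -> #   bit 1 = 1  t=0,i=0
  ... -> #   bit 0 = 1  t=1,i=5
  bits 01000011 = 67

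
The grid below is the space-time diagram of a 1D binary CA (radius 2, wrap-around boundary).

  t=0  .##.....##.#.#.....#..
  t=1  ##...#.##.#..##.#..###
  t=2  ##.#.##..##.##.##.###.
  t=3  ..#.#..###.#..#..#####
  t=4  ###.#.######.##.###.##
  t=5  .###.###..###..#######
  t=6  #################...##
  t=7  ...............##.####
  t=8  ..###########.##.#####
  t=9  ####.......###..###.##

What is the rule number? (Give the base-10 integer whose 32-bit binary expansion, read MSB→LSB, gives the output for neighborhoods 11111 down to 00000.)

  nb #####: next=.  (t=1,i=21, bit31=0)
  nb ####.: next=#  (t=1,i=0, bit30=1)
  nb ###.#: next=#  (t=2,i=20, bit29=1)
  nb ###..: next=#  (t=1,i=1, bit28=1)
  nb ##.##: next=#  (t=2,i=11, bit27=1)
  nb ##.#.: next=#  (t=0,i=10, bit26=1)
  nb ##..#: next=#  (t=2,i=7, bit25=1)
  nb ##...: next=.  (t=0,i=3, bit24=0)
  nb #.###: next=#  (t=2,i=18, bit23=1)
  nb #.##.: next=.  (t=1,i=7, bit22=0)
  nb #.#.#: next=.  (t=0,i=11, bit21=0)
  nb #.#..: next=#  (t=0,i=13, bit20=1)
  nb #..##: next=#  (t=1,i=12, bit19=1)
  nb #..#.: next=#  (t=3,i=1, bit18=1)
  nb #...#: next=#  (t=0,i=21, bit17=1)
  nb #....: next=.  (t=0,i=4, bit16=0)
  nb .####: next=#  (t=1,i=20, bit15=1)
  nb .###.: next=#  (t=2,i=19, bit14=1)
  nb .##.#: next=.  (t=0,i=9, bit13=0)
  nb .##..: next=.  (t=0,i=2, bit12=0)
  nb .#.##: next=#  (t=1,i=6, bit11=1)
  nb .#.#.: next=.  (t=0,i=12, bit10=0)
  nb .#..#: next=.  (t=1,i=11, bit9=0)
  nb .#...: next=#  (t=0,i=14, bit8=1)
  nb ..###: next=#  (t=1,i=19, bit7=1)
  nb ..##.: next=#  (t=0,i=1, bit6=1)
  nb ..#.#: next=#  (t=1,i=5, bit5=1)
  nb ..#..: next=#  (t=0,i=19, bit4=1)
  nb ...##: next=#  (t=0,i=0, bit3=1)
  nb ...#.: next=.  (t=0,i=18, bit2=0)
  nb ....#: next=.  (t=0,i=6, bit1=0)
  nb .....: next=#  (t=0,i=5, bit0=1)
  bits 01111110100111101100100111111001 = 2124335609

2124335609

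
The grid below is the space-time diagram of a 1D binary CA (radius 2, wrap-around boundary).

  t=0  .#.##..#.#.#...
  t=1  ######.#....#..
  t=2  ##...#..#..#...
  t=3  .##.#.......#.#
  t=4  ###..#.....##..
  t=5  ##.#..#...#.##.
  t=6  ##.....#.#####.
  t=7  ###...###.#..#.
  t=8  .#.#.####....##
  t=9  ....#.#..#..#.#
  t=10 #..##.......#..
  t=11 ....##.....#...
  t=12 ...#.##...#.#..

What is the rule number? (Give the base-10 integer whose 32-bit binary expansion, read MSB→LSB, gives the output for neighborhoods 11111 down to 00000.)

  #####|.  b31=0 t=1,i=2
  ####.|.  b30=0 t=1,i=4
  ###.#|#  b29=1 t=1,i=5
  ###..|.  b28=0 t=4,i=2
  ##.##|.  b27=0 t=5,i=14
  ##.#.|.  b26=0 t=1,i=6
  ##..#|#  b25=1 t=0,i=5
  ##...|#  b24=1 t=2,i=2
  #.###|.  b23=0 t=6,i=9
  #.##.|#  b22=1 t=0,i=3
  #.#.#|.  b21=0 t=0,i=9
  #.#..|.  b20=0 t=0,i=11
  #..##|.  b19=0 t=1,i=14
  #..#.|.  b18=0 t=0,i=6
  #...#|.  b17=0 t=2,i=3
  #....|.  b16=0 t=0,i=13
  .####|#  b15=1 t=1,i=1
  .###.|#  b14=1 t=4,i=1
  .##.#|#  b13=1 t=3,i=2
  .##..|#  b12=1 t=0,i=4
  .#.##|#  b11=1 t=0,i=2
  .#.#.|.  b10=0 t=0,i=8
  .#..#|.  b9=0 t=1,i=13
  .#...|#  b8=1 t=0,i=12
  ..###|#  b7=1 t=1,i=0
  ..##.|.  b6=0 t=2,i=0
  ..#.#|#  b5=1 t=0,i=1
  ..#..|.  b4=0 t=1,i=12
  ...##|#  b3=1 t=2,i=14
  ...#.|#  b2=1 t=0,i=0
  ....#|.  b1=0 t=0,i=14
  .....|.  b0=0 t=3,i=7
  bits 00100011010000001111100110101100 = 591460780

591460780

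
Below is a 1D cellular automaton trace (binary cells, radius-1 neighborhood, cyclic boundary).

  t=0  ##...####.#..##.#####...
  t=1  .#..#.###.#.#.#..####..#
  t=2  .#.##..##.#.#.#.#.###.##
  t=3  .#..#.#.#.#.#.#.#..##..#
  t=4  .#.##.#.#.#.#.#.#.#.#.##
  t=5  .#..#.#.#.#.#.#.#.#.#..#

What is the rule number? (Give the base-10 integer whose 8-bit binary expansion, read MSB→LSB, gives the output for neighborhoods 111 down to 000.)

198

  ### -> #   bit 7 = 1  t=0,i=6
  ##. -> #   bit 6 = 1  t=0,i=1
  #.# -> .   bit 5 = 0  t=0,i=9
  #.. -> .   bit 4 = 0  t=0,i=2
  .## -> .   bit 3 = 0  t=0,i=0
  .#. -> #   bit 2 = 1  t=0,i=10
  ..# -> #   bit 1 = 1  t=0,i=4
  ... -> .   bit 0 = 0  t=0,i=3
  bits 11000110 = 198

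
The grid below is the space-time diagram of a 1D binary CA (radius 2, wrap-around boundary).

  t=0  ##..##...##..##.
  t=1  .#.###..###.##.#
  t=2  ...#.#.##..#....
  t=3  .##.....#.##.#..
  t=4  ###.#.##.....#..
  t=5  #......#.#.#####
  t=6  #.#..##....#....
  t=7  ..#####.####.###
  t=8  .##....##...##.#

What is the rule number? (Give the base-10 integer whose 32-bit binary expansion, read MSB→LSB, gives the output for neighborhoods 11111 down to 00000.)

  #####|.  b31=0 t=5,i=13
  ####.|.  b30=0 t=5,i=15
  ###.#|.  b29=0 t=1,i=10
  ###..|#  b28=1 t=1,i=5
  ##.##|#  b27=1 t=0,i=15
  ##.#.|.  b26=0 t=1,i=14
  ##..#|.  b25=0 t=0,i=2
  ##...|.  b24=0 t=0,i=6
  #.###|#  b23=1 t=1,i=3
  #.##.|.  b22=0 t=0,i=0
  #.#.#|.  b21=0 t=1,i=1
  #.#..|#  b20=1 t=3,i=13
  #..##|#  b19=1 t=0,i=3
  #..#.|#  b18=1 t=2,i=10
  #...#|.  b17=0 t=0,i=7
  #....|#  b16=1 t=2,i=13
  .####|.  b15=0 t=5,i=12
  .###.|.  b14=0 t=1,i=4
  .##.#|.  b13=0 t=0,i=14
  .##..|#  b12=1 t=0,i=1
  .#.##|.  b11=0 t=1,i=2
  .#.#.|.  b10=0 t=1,i=0
  .#..#|#  b9=1 t=4,i=14
  .#...|.  b8=0 t=2,i=12
  ..###|#  b7=1 t=1,i=8
  ..##.|#  b6=1 t=0,i=4
  ..#.#|.  b5=0 t=2,i=3
  ..#..|#  b4=1 t=2,i=11
  ...##|#  b3=1 t=0,i=8
  ...#.|#  b2=1 t=2,i=2
  ....#|#  b1=1 t=2,i=1
  .....|.  b0=0 t=2,i=0
  bits 00011000100111010001001011011110 = 412947166

412947166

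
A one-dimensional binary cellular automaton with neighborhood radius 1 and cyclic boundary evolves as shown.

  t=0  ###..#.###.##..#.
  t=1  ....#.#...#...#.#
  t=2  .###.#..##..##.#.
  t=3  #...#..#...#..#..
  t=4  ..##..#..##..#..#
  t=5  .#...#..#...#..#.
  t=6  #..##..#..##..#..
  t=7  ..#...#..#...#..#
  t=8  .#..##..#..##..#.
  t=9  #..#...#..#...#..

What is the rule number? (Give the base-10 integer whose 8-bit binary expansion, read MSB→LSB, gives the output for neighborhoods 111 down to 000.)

  nb ###: next=.  (t=0,i=1, bit7=0)
  nb ##.: next=.  (t=0,i=2, bit6=0)
  nb #.#: next=#  (t=0,i=6, bit5=1)
  nb #..: next=.  (t=0,i=3, bit4=0)
  nb .##: next=.  (t=0,i=0, bit3=0)
  nb .#.: next=.  (t=0,i=5, bit2=0)
  nb ..#: next=#  (t=0,i=4, bit1=1)
  nb ...: next=#  (t=1,i=1, bit0=1)
  bits 00100011 = 35

35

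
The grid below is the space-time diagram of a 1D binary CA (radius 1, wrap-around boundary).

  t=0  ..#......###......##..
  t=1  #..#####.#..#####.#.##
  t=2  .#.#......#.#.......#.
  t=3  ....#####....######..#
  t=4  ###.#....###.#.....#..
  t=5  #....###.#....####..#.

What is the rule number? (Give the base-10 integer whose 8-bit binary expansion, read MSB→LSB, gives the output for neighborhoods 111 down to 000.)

25

  ###|.  b7=0 t=0,i=10
  ##.|.  b6=0 t=0,i=11
  #.#|.  b5=0 t=1,i=8
  #..|#  b4=1 t=0,i=3
  .##|#  b3=1 t=0,i=9
  .#.|.  b2=0 t=0,i=2
  ..#|.  b1=0 t=0,i=1
  ...|#  b0=1 t=0,i=0
  bits 00011001 = 25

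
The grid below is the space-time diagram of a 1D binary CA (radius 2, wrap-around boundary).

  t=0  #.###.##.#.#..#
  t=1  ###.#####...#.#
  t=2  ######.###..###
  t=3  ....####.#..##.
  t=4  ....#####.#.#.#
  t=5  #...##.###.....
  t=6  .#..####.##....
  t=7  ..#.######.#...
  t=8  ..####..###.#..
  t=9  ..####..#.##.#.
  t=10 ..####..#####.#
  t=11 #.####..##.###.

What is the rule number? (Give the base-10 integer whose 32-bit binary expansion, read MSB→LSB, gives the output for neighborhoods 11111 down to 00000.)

2109778912

  nb #####: next=.  (t=1,i=6, bit31=0)
  nb ####.: next=#  (t=1,i=1, bit30=1)
  nb ###.#: next=#  (t=0,i=4, bit29=1)
  nb ###..: next=#  (t=1,i=8, bit28=1)
  nb ##.##: next=#  (t=0,i=1, bit27=1)
  nb ##.#.: next=#  (t=0,i=8, bit26=1)
  nb ##..#: next=.  (t=2,i=10, bit25=0)
  nb ##...: next=#  (t=1,i=9, bit24=1)
  nb #.###: next=#  (t=0,i=2, bit23=1)
  nb #.##.: next=#  (t=0,i=6, bit22=1)
  nb #.#.#: next=.  (t=0,i=9, bit21=0)
  nb #.#..: next=.  (t=0,i=11, bit20=0)
  nb #..##: next=.  (t=0,i=13, bit19=0)
  nb #..#.: next=.  (t=9,i=7, bit18=0)
  nb #...#: next=.  (t=1,i=10, bit17=0)
  nb #....: next=.  (t=3,i=0, bit16=0)
  nb .####: next=#  (t=1,i=0, bit15=1)
  nb .###.: next=.  (t=0,i=3, bit14=0)
  nb .##.#: next=#  (t=0,i=0, bit13=1)
  nb .##..: next=.  (t=3,i=13, bit12=0)
  nb .#.##: next=#  (t=1,i=13, bit11=1)
  nb .#.#.: next=.  (t=0,i=10, bit10=0)
  nb .#..#: next=#  (t=0,i=12, bit9=1)
  nb .#...: next=#  (t=4,i=0, bit8=1)
  nb ..###: next=#  (t=2,i=12, bit7=1)
  nb ..##.: next=#  (t=0,i=14, bit6=1)
  nb ..#.#: next=#  (t=1,i=12, bit5=1)
  nb ..#..: next=.  (t=5,i=0, bit4=0)
  nb ...##: next=.  (t=3,i=3, bit3=0)
  nb ...#.: next=.  (t=1,i=11, bit2=0)
  nb ....#: next=.  (t=3,i=2, bit1=0)
  nb .....: next=.  (t=3,i=1, bit0=0)
  bits 01111101110000001010101111100000 = 2109778912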